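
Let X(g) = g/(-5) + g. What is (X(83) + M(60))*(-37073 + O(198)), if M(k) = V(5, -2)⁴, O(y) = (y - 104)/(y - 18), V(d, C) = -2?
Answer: -687323738/225 ≈ -3.0548e+6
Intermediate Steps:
O(y) = (-104 + y)/(-18 + y)
M(k) = 16 (M(k) = (-2)⁴ = 16)
X(g) = 4*g/5 (X(g) = g*(-⅕) + g = -g/5 + g = 4*g/5)
(X(83) + M(60))*(-37073 + O(198)) = ((⅘)*83 + 16)*(-37073 + (-104 + 198)/(-18 + 198)) = (332/5 + 16)*(-37073 + 94/180) = 412*(-37073 + (1/180)*94)/5 = 412*(-37073 + 47/90)/5 = (412/5)*(-3336523/90) = -687323738/225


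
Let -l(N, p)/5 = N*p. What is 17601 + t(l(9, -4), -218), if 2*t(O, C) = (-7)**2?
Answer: 35251/2 ≈ 17626.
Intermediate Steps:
l(N, p) = -5*N*p
t(O, C) = 49/2 (t(O, C) = (1/2)*(-7)**2 = (1/2)*49 = 49/2)
17601 + t(l(9, -4), -218) = 17601 + 49/2 = 35251/2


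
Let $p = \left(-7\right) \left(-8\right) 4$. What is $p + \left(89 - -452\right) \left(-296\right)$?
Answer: $-159912$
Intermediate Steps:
$p = 224$ ($p = 56 \cdot 4 = 224$)
$p + \left(89 - -452\right) \left(-296\right) = 224 + \left(89 - -452\right) \left(-296\right) = 224 + \left(89 + 452\right) \left(-296\right) = 224 + 541 \left(-296\right) = 224 - 160136 = -159912$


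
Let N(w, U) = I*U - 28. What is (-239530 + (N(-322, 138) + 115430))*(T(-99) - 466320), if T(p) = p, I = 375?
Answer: 33758474382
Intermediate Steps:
N(w, U) = -28 + 375*U (N(w, U) = 375*U - 28 = -28 + 375*U)
(-239530 + (N(-322, 138) + 115430))*(T(-99) - 466320) = (-239530 + ((-28 + 375*138) + 115430))*(-99 - 466320) = (-239530 + ((-28 + 51750) + 115430))*(-466419) = (-239530 + (51722 + 115430))*(-466419) = (-239530 + 167152)*(-466419) = -72378*(-466419) = 33758474382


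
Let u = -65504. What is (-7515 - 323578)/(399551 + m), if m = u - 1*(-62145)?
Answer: -331093/396192 ≈ -0.83569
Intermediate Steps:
m = -3359 (m = -65504 - 1*(-62145) = -65504 + 62145 = -3359)
(-7515 - 323578)/(399551 + m) = (-7515 - 323578)/(399551 - 3359) = -331093/396192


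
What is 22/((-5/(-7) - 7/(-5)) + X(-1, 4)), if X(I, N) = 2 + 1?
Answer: 770/179 ≈ 4.3017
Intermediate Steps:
X(I, N) = 3
22/((-5/(-7) - 7/(-5)) + X(-1, 4)) = 22/((-5/(-7) - 7/(-5)) + 3) = 22/((-5*(-⅐) - 7*(-⅕)) + 3) = 22/((5/7 + 7/5) + 3) = 22/(74/35 + 3) = 22/(179/35) = (35/179)*22 = 770/179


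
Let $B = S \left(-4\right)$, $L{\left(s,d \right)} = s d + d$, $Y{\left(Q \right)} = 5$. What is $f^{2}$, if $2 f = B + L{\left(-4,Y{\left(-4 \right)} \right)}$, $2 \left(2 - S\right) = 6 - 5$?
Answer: $\frac{441}{4} \approx 110.25$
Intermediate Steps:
$S = \frac{3}{2}$ ($S = 2 - \frac{6 - 5}{2} = 2 - \frac{1}{2} = \frac{3}{2} \approx 1.5$)
$L{\left(s,d \right)} = d + d s$ ($L{\left(s,d \right)} = d s + d = d + d s$)
$B = -6$ ($B = \frac{3}{2} \left(-4\right) = -6$)
$f = - \frac{21}{2}$ ($f = \frac{-6 + 5 \left(1 - 4\right)}{2} = \frac{-6 + 5 \left(-3\right)}{2} = \frac{-6 - 15}{2} = \frac{1}{2} \left(-21\right) = - \frac{21}{2} \approx -10.5$)
$f^{2} = \left(- \frac{21}{2}\right)^{2} = \frac{441}{4}$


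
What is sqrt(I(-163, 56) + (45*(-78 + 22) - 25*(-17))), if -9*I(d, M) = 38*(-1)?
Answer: I*sqrt(18817)/3 ≈ 45.725*I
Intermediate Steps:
I(d, M) = 38/9 (I(d, M) = -38*(-1)/9 = -1/9*(-38) = 38/9)
sqrt(I(-163, 56) + (45*(-78 + 22) - 25*(-17))) = sqrt(38/9 + (45*(-78 + 22) - 25*(-17))) = sqrt(38/9 + (45*(-56) - 1*(-425))) = sqrt(38/9 + (-2520 + 425)) = sqrt(38/9 - 2095) = sqrt(-18817/9) = I*sqrt(18817)/3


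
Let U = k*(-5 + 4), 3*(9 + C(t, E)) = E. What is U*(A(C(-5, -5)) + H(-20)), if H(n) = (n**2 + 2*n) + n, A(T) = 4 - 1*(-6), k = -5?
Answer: 1750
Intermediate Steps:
C(t, E) = -9 + E/3
A(T) = 10 (A(T) = 4 + 6 = 10)
U = 5 (U = -5*(-5 + 4) = -5*(-1) = 5)
H(n) = n**2 + 3*n
U*(A(C(-5, -5)) + H(-20)) = 5*(10 - 20*(3 - 20)) = 5*(10 - 20*(-17)) = 5*(10 + 340) = 5*350 = 1750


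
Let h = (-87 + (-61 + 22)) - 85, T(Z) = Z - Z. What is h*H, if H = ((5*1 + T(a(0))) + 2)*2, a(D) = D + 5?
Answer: -2954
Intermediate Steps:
a(D) = 5 + D
T(Z) = 0
H = 14 (H = ((5*1 + 0) + 2)*2 = ((5 + 0) + 2)*2 = (5 + 2)*2 = 7*2 = 14)
h = -211 (h = (-87 - 39) - 85 = -126 - 85 = -211)
h*H = -211*14 = -2954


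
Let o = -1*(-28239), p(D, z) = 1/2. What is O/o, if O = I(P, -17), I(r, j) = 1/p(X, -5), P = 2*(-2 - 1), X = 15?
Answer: 2/28239 ≈ 7.0824e-5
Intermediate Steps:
P = -6 (P = 2*(-3) = -6)
p(D, z) = ½
o = 28239
I(r, j) = 2 (I(r, j) = 1/(½) = 2)
O = 2
O/o = 2/28239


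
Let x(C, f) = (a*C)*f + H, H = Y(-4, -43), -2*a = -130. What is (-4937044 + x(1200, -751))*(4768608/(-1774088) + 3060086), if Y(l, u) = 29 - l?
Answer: -43101739667704039070/221761 ≈ -1.9436e+14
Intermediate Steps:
a = 65 (a = -1/2*(-130) = 65)
H = 33 (H = 29 - 1*(-4) = 29 + 4 = 33)
x(C, f) = 33 + 65*C*f (x(C, f) = (65*C)*f + 33 = 65*C*f + 33 = 33 + 65*C*f)
(-4937044 + x(1200, -751))*(4768608/(-1774088) + 3060086) = (-4937044 + (33 + 65*1200*(-751)))*(4768608/(-1774088) + 3060086) = (-4937044 + (33 - 58578000))*(4768608*(-1/1774088) + 3060086) = (-4937044 - 58577967)*(-596076/221761 + 3060086) = -63515011*678607135370/221761 = -43101739667704039070/221761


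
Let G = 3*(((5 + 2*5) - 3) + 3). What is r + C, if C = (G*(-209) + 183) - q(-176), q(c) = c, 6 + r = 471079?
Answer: 462027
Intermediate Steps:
r = 471073 (r = -6 + 471079 = 471073)
G = 45 (G = 3*(((5 + 10) - 3) + 3) = 3*((15 - 3) + 3) = 3*(12 + 3) = 3*15 = 45)
C = -9046 (C = (45*(-209) + 183) - 1*(-176) = (-9405 + 183) + 176 = -9222 + 176 = -9046)
r + C = 471073 - 9046 = 462027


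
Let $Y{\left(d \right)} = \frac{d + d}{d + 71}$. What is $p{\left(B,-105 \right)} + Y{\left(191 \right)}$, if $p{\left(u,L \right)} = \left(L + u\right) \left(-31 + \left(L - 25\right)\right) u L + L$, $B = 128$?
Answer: $\frac{6519636356}{131} \approx 4.9768 \cdot 10^{7}$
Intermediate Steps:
$Y{\left(d \right)} = \frac{2 d}{71 + d}$
$p{\left(u,L \right)} = L + L u \left(-56 + L\right) \left(L + u\right)$ ($p{\left(u,L \right)} = \left(L + u\right) \left(-31 + \left(L - 25\right)\right) u L + L = \left(L + u\right) \left(-31 + \left(-25 + L\right)\right) u L + L = \left(L + u\right) \left(-56 + L\right) u L + L = \left(-56 + L\right) \left(L + u\right) u L + L = u \left(-56 + L\right) \left(L + u\right) L + L = L u \left(-56 + L\right) \left(L + u\right) + L = L + L u \left(-56 + L\right) \left(L + u\right)$)
$p{\left(B,-105 \right)} + Y{\left(191 \right)} = - 105 \left(1 - 56 \cdot 128^{2} - 105 \cdot 128^{2} + 128 \left(-105\right)^{2} - \left(-5880\right) 128\right) + 2 \cdot 191 \frac{1}{71 + 191} = - 105 \left(1 - 917504 - 1720320 + 128 \cdot 11025 + 752640\right) + 2 \cdot 191 \cdot \frac{1}{262} = - 105 \left(1 - 917504 - 1720320 + 1411200 + 752640\right) + 2 \cdot 191 \cdot \frac{1}{262} = \left(-105\right) \left(-473983\right) + \frac{191}{131} = 49768215 + \frac{191}{131} = \frac{6519636356}{131}$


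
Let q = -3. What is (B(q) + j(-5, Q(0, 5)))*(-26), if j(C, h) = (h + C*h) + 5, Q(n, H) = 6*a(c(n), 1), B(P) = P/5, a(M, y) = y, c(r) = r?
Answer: 2548/5 ≈ 509.60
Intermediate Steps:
B(P) = P/5 (B(P) = P*(1/5) = P/5)
Q(n, H) = 6 (Q(n, H) = 6*1 = 6)
j(C, h) = 5 + h + C*h
(B(q) + j(-5, Q(0, 5)))*(-26) = ((1/5)*(-3) + (5 + 6 - 5*6))*(-26) = (-3/5 + (5 + 6 - 30))*(-26) = (-3/5 - 19)*(-26) = -98/5*(-26) = 2548/5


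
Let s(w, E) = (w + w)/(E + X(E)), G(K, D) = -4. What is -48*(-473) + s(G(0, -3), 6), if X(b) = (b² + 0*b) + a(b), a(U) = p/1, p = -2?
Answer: 113519/5 ≈ 22704.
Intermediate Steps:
a(U) = -2 (a(U) = -2/1 = -2*1 = -2)
X(b) = -2 + b² (X(b) = (b² + 0*b) - 2 = (b² + 0) - 2 = b² - 2 = -2 + b²)
s(w, E) = 2*w/(-2 + E + E²) (s(w, E) = (w + w)/(E + (-2 + E²)) = (2*w)/(-2 + E + E²) = 2*w/(-2 + E + E²))
-48*(-473) + s(G(0, -3), 6) = -48*(-473) + 2*(-4)/(-2 + 6 + 6²) = 22704 + 2*(-4)/(-2 + 6 + 36) = 22704 + 2*(-4)/40 = 22704 + 2*(-4)*(1/40) = 22704 - ⅕ = 113519/5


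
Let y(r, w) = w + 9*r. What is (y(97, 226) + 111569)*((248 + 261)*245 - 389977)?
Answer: -29887665696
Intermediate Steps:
(y(97, 226) + 111569)*((248 + 261)*245 - 389977) = ((226 + 9*97) + 111569)*((248 + 261)*245 - 389977) = ((226 + 873) + 111569)*(509*245 - 389977) = (1099 + 111569)*(124705 - 389977) = 112668*(-265272) = -29887665696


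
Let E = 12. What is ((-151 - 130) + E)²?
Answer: 72361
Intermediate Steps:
((-151 - 130) + E)² = ((-151 - 130) + 12)² = (-281 + 12)² = (-269)² = 72361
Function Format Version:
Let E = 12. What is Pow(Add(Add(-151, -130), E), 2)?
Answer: 72361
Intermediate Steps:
Pow(Add(Add(-151, -130), E), 2) = Pow(Add(Add(-151, -130), 12), 2) = Pow(Add(-281, 12), 2) = Pow(-269, 2) = 72361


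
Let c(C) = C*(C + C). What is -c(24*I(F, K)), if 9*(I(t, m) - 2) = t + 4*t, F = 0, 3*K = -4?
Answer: -4608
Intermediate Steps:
K = -4/3 (K = (1/3)*(-4) = -4/3 ≈ -1.3333)
I(t, m) = 2 + 5*t/9 (I(t, m) = 2 + (t + 4*t)/9 = 2 + (5*t)/9 = 2 + 5*t/9)
c(C) = 2*C**2 (c(C) = C*(2*C) = 2*C**2)
-c(24*I(F, K)) = -2*(24*(2 + (5/9)*0))**2 = -2*(24*(2 + 0))**2 = -2*(24*2)**2 = -2*48**2 = -2*2304 = -1*4608 = -4608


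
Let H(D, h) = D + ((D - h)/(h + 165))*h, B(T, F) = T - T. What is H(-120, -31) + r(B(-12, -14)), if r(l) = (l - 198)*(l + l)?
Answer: -13321/134 ≈ -99.410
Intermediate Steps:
B(T, F) = 0
r(l) = 2*l*(-198 + l) (r(l) = (-198 + l)*(2*l) = 2*l*(-198 + l))
H(D, h) = D + h*(D - h)/(165 + h) (H(D, h) = D + ((D - h)/(165 + h))*h = D + h*(D - h)/(165 + h))
H(-120, -31) + r(B(-12, -14)) = (-1*(-31)**2 + 165*(-120) + 2*(-120)*(-31))/(165 - 31) + 2*0*(-198 + 0) = (-1*961 - 19800 + 7440)/134 + 2*0*(-198) = (-961 - 19800 + 7440)/134 + 0 = (1/134)*(-13321) + 0 = -13321/134 + 0 = -13321/134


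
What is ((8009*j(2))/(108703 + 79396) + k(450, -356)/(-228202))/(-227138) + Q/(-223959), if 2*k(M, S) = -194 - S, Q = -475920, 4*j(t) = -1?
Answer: 3093416781362329345111/1455703717324463371544 ≈ 2.1250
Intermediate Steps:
j(t) = -¼ (j(t) = (¼)*(-1) = -¼)
k(M, S) = -97 - S/2 (k(M, S) = (-194 - S)/2 = -97 - S/2)
((8009*j(2))/(108703 + 79396) + k(450, -356)/(-228202))/(-227138) + Q/(-223959) = ((8009*(-¼))/(108703 + 79396) + (-97 - ½*(-356))/(-228202))/(-227138) - 475920/(-223959) = (-8009/4/188099 + (-97 + 178)*(-1/228202))*(-1/227138) - 475920*(-1/223959) = (-8009/4*1/188099 + 81*(-1/228202))*(-1/227138) + 158640/74653 = (-8009/752396 - 81/228202)*(-1/227138) + 158640/74653 = -944306947/85849135996*(-1/227138) + 158640/74653 = 944306947/19499601051859448 + 158640/74653 = 3093416781362329345111/1455703717324463371544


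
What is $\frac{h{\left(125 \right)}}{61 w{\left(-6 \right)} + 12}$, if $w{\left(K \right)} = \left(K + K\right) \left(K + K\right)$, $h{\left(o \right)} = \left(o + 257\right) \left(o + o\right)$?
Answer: $\frac{23875}{2199} \approx 10.857$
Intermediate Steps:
$h{\left(o \right)} = 2 o \left(257 + o\right)$ ($h{\left(o \right)} = \left(257 + o\right) 2 o = 2 o \left(257 + o\right)$)
$w{\left(K \right)} = 4 K^{2}$ ($w{\left(K \right)} = 2 K 2 K = 4 K^{2}$)
$\frac{h{\left(125 \right)}}{61 w{\left(-6 \right)} + 12} = \frac{2 \cdot 125 \left(257 + 125\right)}{61 \cdot 4 \left(-6\right)^{2} + 12} = \frac{2 \cdot 125 \cdot 382}{61 \cdot 4 \cdot 36 + 12} = \frac{95500}{61 \cdot 144 + 12} = \frac{95500}{8784 + 12} = \frac{95500}{8796} = 95500 \cdot \frac{1}{8796} = \frac{23875}{2199}$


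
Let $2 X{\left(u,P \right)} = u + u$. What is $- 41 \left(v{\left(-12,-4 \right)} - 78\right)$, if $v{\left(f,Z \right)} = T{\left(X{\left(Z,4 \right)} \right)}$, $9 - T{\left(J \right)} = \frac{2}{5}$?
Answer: $\frac{14227}{5} \approx 2845.4$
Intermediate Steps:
$X{\left(u,P \right)} = u$ ($X{\left(u,P \right)} = \frac{u + u}{2} = \frac{2 u}{2} = u$)
$T{\left(J \right)} = \frac{43}{5}$ ($T{\left(J \right)} = 9 - \frac{2}{5} = \frac{43}{5}$)
$v{\left(f,Z \right)} = \frac{43}{5}$
$- 41 \left(v{\left(-12,-4 \right)} - 78\right) = - 41 \left(\frac{43}{5} - 78\right) = \left(-41\right) \left(- \frac{347}{5}\right) = \frac{14227}{5}$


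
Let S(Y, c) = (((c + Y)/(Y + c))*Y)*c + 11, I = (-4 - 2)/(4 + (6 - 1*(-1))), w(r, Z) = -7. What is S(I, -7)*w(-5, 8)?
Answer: -1141/11 ≈ -103.73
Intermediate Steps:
I = -6/11 (I = -6/(4 + (6 + 1)) = -6/(4 + 7) = -6/11 ≈ -0.54545)
S(Y, c) = 11 + Y*c (S(Y, c) = (((Y + c)/(Y + c))*Y)*c + 11 = (1*Y)*c + 11 = Y*c + 11 = 11 + Y*c)
S(I, -7)*w(-5, 8) = (11 - 6/11*(-7))*(-7) = (11 + 42/11)*(-7) = (163/11)*(-7) = -1141/11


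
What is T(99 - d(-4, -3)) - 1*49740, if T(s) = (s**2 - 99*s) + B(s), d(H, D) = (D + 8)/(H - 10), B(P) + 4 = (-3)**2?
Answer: -9741105/196 ≈ -49700.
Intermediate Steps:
B(P) = 5 (B(P) = -4 + (-3)**2 = -4 + 9 = 5)
d(H, D) = (8 + D)/(-10 + H)
T(s) = 5 + s**2 - 99*s (T(s) = (s**2 - 99*s) + 5 = 5 + s**2 - 99*s)
T(99 - d(-4, -3)) - 1*49740 = (5 + (99 - (8 - 3)/(-10 - 4))**2 - 99*(99 - (8 - 3)/(-10 - 4))) - 1*49740 = (5 + (99 - 5/(-14))**2 - 99*(99 - 5/(-14))) - 49740 = (5 + (99 - (-1)*5/14)**2 - 99*(99 - (-1)*5/14)) - 49740 = (5 + (99 - 1*(-5/14))**2 - 99*(99 - 1*(-5/14))) - 49740 = (5 + (99 + 5/14)**2 - 99*(99 + 5/14)) - 49740 = (5 + (1391/14)**2 - 99*1391/14) - 49740 = (5 + 1934881/196 - 137709/14) - 49740 = 7935/196 - 49740 = -9741105/196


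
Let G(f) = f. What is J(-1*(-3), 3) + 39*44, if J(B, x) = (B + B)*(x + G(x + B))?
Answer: 1770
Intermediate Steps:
J(B, x) = 2*B*(B + 2*x) (J(B, x) = (B + B)*(x + (x + B)) = (2*B)*(x + (B + x)) = (2*B)*(B + 2*x) = 2*B*(B + 2*x))
J(-1*(-3), 3) + 39*44 = 2*(-1*(-3))*(-1*(-3) + 2*3) + 39*44 = 2*3*(3 + 6) + 1716 = 2*3*9 + 1716 = 54 + 1716 = 1770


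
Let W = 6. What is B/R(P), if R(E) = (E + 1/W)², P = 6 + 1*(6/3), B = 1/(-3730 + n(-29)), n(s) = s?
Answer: -12/3008453 ≈ -3.9888e-6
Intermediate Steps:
B = -1/3759 (B = 1/(-3730 - 29) = 1/(-3759) = -1/3759 ≈ -0.00026603)
P = 8 (P = 6 + 1*(6*(⅓)) = 6 + 1*2 = 6 + 2 = 8)
R(E) = (⅙ + E)² (R(E) = (E + 1/6)² = (E + ⅙)² = (⅙ + E)²)
B/R(P) = -36/(1 + 6*8)²/3759 = -36/(1 + 48)²/3759 = -1/(3759*((1/36)*49²)) = -1/(3759*((1/36)*2401)) = -1/(3759*2401/36) = -1/3759*36/2401 = -12/3008453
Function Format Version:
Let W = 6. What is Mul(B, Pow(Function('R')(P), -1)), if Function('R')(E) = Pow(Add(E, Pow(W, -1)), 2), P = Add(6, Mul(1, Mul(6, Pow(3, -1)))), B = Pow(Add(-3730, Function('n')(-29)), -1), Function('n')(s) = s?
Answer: Rational(-12, 3008453) ≈ -3.9888e-6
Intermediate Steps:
B = Rational(-1, 3759) (B = Pow(Add(-3730, -29), -1) = Pow(-3759, -1) = Rational(-1, 3759) ≈ -0.00026603)
P = 8 (P = Add(6, Mul(1, Mul(6, Rational(1, 3)))) = Add(6, Mul(1, 2)) = Add(6, 2) = 8)
Function('R')(E) = Pow(Add(Rational(1, 6), E), 2) (Function('R')(E) = Pow(Add(E, Pow(6, -1)), 2) = Pow(Add(E, Rational(1, 6)), 2) = Pow(Add(Rational(1, 6), E), 2))
Mul(B, Pow(Function('R')(P), -1)) = Mul(Rational(-1, 3759), Pow(Mul(Rational(1, 36), Pow(Add(1, Mul(6, 8)), 2)), -1)) = Mul(Rational(-1, 3759), Pow(Mul(Rational(1, 36), Pow(Add(1, 48), 2)), -1)) = Mul(Rational(-1, 3759), Pow(Mul(Rational(1, 36), Pow(49, 2)), -1)) = Mul(Rational(-1, 3759), Pow(Mul(Rational(1, 36), 2401), -1)) = Mul(Rational(-1, 3759), Pow(Rational(2401, 36), -1)) = Mul(Rational(-1, 3759), Rational(36, 2401)) = Rational(-12, 3008453)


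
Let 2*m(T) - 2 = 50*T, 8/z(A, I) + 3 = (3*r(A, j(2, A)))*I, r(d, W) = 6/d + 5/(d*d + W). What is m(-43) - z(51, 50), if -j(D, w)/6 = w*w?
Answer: -13591962/12649 ≈ -1074.5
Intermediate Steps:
j(D, w) = -6*w² (j(D, w) = -6*w*w = -6*w²)
r(d, W) = 5/(W + d²) + 6/d (r(d, W) = 6/d + 5/(d² + W) = 6/d + 5/(W + d²) = 5/(W + d²) + 6/d)
z(A, I) = 8/(-3 - 3*I*(-30*A² + 5*A)/(5*A³)) (z(A, I) = 8/(-3 + (3*((5*A + 6*(-6*A²) + 6*A²)/(A*(-6*A² + A²))))*I) = 8/(-3 + (3*((5*A - 36*A² + 6*A²)/(A*((-5*A²)))))*I) = 8/(-3 + (3*((-1/(5*A²))*(-30*A² + 5*A)/A))*I) = 8/(-3 + (3*(-(-30*A² + 5*A)/(5*A³)))*I) = 8/(-3 + (-3*(-30*A² + 5*A)/(5*A³))*I) = 8/(-3 - 3*I*(-30*A² + 5*A)/(5*A³)))
m(T) = 1 + 25*T (m(T) = 1 + (50*T)/2 = 1 + 25*T)
m(-43) - z(51, 50) = (1 + 25*(-43)) - 8*51²/(3*(-1*51² + 50*(-1 + 6*51))) = (1 - 1075) - 8*2601/(3*(-1*2601 + 50*(-1 + 306))) = -1074 - 8*2601/(3*(-2601 + 50*305)) = -1074 - 8*2601/(3*(-2601 + 15250)) = -1074 - 8*2601/(3*12649) = -1074 - 1*6936/12649 = -1074 - 6936/12649 = -13591962/12649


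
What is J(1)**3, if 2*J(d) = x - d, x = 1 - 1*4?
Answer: -8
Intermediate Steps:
x = -3 (x = 1 - 4 = -3)
J(d) = -3/2 - d/2 (J(d) = (-3 - d)/2 = -3/2 - d/2)
J(1)**3 = (-3/2 - 1/2*1)**3 = (-3/2 - 1/2)**3 = (-2)**3 = -8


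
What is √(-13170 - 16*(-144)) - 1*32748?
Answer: -32748 + I*√10866 ≈ -32748.0 + 104.24*I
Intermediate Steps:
√(-13170 - 16*(-144)) - 1*32748 = √(-13170 + 2304) - 32748 = √(-10866) - 32748 = I*√10866 - 32748 = -32748 + I*√10866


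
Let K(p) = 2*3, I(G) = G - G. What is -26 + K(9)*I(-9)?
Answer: -26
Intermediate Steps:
I(G) = 0
K(p) = 6
-26 + K(9)*I(-9) = -26 + 6*0 = -26 + 0 = -26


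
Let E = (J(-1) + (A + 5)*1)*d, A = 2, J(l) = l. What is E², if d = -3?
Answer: 324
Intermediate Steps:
E = -18 (E = (-1 + (2 + 5)*1)*(-3) = (-1 + 7*1)*(-3) = (-1 + 7)*(-3) = 6*(-3) = -18)
E² = (-18)² = 324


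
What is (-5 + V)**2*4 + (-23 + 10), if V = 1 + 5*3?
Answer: 471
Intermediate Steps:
V = 16 (V = 1 + 15 = 16)
(-5 + V)**2*4 + (-23 + 10) = (-5 + 16)**2*4 + (-23 + 10) = 11**2*4 - 13 = 121*4 - 13 = 484 - 13 = 471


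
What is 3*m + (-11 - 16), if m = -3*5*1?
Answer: -72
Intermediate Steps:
m = -15 (m = -15*1 = -15)
3*m + (-11 - 16) = 3*(-15) + (-11 - 16) = -45 - 27 = -72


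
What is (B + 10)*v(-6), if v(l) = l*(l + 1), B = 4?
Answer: 420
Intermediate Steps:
v(l) = l*(1 + l)
(B + 10)*v(-6) = (4 + 10)*(-6*(1 - 6)) = 14*(-6*(-5)) = 14*30 = 420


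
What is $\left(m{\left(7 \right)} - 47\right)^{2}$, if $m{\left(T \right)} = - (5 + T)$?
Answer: $3481$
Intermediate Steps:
$m{\left(T \right)} = -5 - T$
$\left(m{\left(7 \right)} - 47\right)^{2} = \left(\left(-5 - 7\right) - 47\right)^{2} = \left(-12 - 47\right)^{2} = \left(-59\right)^{2} = 3481$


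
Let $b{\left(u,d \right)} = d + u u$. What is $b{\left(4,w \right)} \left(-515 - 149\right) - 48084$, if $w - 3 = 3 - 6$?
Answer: $-58708$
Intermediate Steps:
$w = 0$ ($w = 3 + \left(3 - 6\right) = 3 - 3 = 0$)
$b{\left(u,d \right)} = d + u^{2}$
$b{\left(4,w \right)} \left(-515 - 149\right) - 48084 = \left(0 + 4^{2}\right) \left(-515 - 149\right) - 48084 = \left(0 + 16\right) \left(-515 - 149\right) - 48084 = 16 \left(-664\right) - 48084 = -10624 - 48084 = -58708$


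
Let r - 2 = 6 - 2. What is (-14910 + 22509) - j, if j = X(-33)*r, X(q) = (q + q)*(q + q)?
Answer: -18537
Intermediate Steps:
r = 6 (r = 2 + (6 - 2) = 2 + 4 = 6)
X(q) = 4*q² (X(q) = (2*q)*(2*q) = 4*q²)
j = 26136 (j = (4*(-33)²)*6 = (4*1089)*6 = 4356*6 = 26136)
(-14910 + 22509) - j = (-14910 + 22509) - 1*26136 = 7599 - 26136 = -18537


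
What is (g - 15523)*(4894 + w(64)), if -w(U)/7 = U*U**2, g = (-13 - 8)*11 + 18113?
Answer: -4317238926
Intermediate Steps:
g = 17882 (g = -21*11 + 18113 = -231 + 18113 = 17882)
w(U) = -7*U**3 (w(U) = -7*U*U**2 = -7*U**3)
(g - 15523)*(4894 + w(64)) = (17882 - 15523)*(4894 - 7*64**3) = 2359*(4894 - 7*262144) = 2359*(4894 - 1835008) = 2359*(-1830114) = -4317238926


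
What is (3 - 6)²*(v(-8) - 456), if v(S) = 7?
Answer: -4041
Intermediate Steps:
(3 - 6)²*(v(-8) - 456) = (3 - 6)²*(7 - 456) = (-3)²*(-449) = 9*(-449) = -4041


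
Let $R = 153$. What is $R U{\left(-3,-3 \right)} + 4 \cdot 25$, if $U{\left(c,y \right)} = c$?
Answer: $-359$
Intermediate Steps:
$R U{\left(-3,-3 \right)} + 4 \cdot 25 = 153 \left(-3\right) + 4 \cdot 25 = -459 + 100 = -359$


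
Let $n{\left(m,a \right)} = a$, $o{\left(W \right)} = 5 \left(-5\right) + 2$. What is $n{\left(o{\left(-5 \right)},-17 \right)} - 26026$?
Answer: $-26043$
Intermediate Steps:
$o{\left(W \right)} = -23$ ($o{\left(W \right)} = -25 + 2 = -23$)
$n{\left(o{\left(-5 \right)},-17 \right)} - 26026 = -17 - 26026 = -26043$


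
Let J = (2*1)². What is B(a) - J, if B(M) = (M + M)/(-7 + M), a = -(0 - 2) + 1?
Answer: -11/2 ≈ -5.5000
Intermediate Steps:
a = 3 (a = -1*(-2) + 1 = 2 + 1 = 3)
B(M) = 2*M/(-7 + M) (B(M) = (2*M)/(-7 + M) = 2*M/(-7 + M))
J = 4 (J = 2² = 4)
B(a) - J = 2*3/(-7 + 3) - 1*4 = 2*3/(-4) - 4 = 2*3*(-¼) - 4 = -3/2 - 4 = -11/2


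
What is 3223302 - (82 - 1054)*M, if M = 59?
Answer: 3280650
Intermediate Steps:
3223302 - (82 - 1054)*M = 3223302 - (82 - 1054)*59 = 3223302 - (-972)*59 = 3223302 - 1*(-57348) = 3223302 + 57348 = 3280650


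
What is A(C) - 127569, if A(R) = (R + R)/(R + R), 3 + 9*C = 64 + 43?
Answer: -127568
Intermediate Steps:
C = 104/9 (C = -1/3 + (64 + 43)/9 = -1/3 + (1/9)*107 = -1/3 + 107/9 = 104/9 ≈ 11.556)
A(R) = 1 (A(R) = (2*R)/((2*R)) = (2*R)*(1/(2*R)) = 1)
A(C) - 127569 = 1 - 127569 = -127568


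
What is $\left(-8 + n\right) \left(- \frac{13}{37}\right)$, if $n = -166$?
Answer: $\frac{2262}{37} \approx 61.135$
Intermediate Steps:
$\left(-8 + n\right) \left(- \frac{13}{37}\right) = \left(-8 - 166\right) \left(- \frac{13}{37}\right) = - 174 \left(\left(-13\right) \frac{1}{37}\right) = \left(-174\right) \left(- \frac{13}{37}\right) = \frac{2262}{37}$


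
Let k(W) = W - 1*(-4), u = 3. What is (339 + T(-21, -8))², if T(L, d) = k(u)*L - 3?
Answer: 35721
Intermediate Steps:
k(W) = 4 + W (k(W) = W + 4 = 4 + W)
T(L, d) = -3 + 7*L (T(L, d) = (4 + 3)*L - 3 = 7*L - 3 = -3 + 7*L)
(339 + T(-21, -8))² = (339 + (-3 + 7*(-21)))² = (339 + (-3 - 147))² = (339 - 150)² = 189² = 35721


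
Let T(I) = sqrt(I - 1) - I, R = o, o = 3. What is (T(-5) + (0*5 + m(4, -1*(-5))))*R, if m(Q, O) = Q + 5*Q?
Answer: 87 + 3*I*sqrt(6) ≈ 87.0 + 7.3485*I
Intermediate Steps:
R = 3
m(Q, O) = 6*Q
T(I) = sqrt(-1 + I) - I
(T(-5) + (0*5 + m(4, -1*(-5))))*R = ((sqrt(-1 - 5) - 1*(-5)) + (0*5 + 6*4))*3 = ((sqrt(-6) + 5) + (0 + 24))*3 = ((I*sqrt(6) + 5) + 24)*3 = ((5 + I*sqrt(6)) + 24)*3 = (29 + I*sqrt(6))*3 = 87 + 3*I*sqrt(6)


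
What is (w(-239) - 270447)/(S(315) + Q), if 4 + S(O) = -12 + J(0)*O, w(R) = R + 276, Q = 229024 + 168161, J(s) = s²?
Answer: -270410/397169 ≈ -0.68084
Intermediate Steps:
Q = 397185
w(R) = 276 + R
S(O) = -16 (S(O) = -4 + (-12 + 0²*O) = -4 + (-12 + 0*O) = -4 + (-12 + 0) = -4 - 12 = -16)
(w(-239) - 270447)/(S(315) + Q) = ((276 - 239) - 270447)/(-16 + 397185) = (37 - 270447)/397169 = -270410*1/397169 = -270410/397169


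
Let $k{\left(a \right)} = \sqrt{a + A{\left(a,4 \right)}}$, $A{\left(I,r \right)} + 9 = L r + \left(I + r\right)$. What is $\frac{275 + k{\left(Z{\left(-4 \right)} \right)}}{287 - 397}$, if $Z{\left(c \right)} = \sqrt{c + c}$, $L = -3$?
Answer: $- \frac{5}{2} - \frac{\sqrt{-17 + 4 i \sqrt{2}}}{110} \approx -2.5062 - 0.037985 i$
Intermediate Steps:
$Z{\left(c \right)} = \sqrt{2} \sqrt{c}$ ($Z{\left(c \right)} = \sqrt{2 c} = \sqrt{2} \sqrt{c}$)
$A{\left(I,r \right)} = -9 + I - 2 r$ ($A{\left(I,r \right)} = -9 + \left(- 3 r + \left(I + r\right)\right) = -9 + \left(I - 2 r\right) = -9 + I - 2 r$)
$k{\left(a \right)} = \sqrt{-17 + 2 a}$ ($k{\left(a \right)} = \sqrt{a - \left(17 - a\right)} = \sqrt{a + \left(-17 + a\right)} = \sqrt{-17 + 2 a}$)
$\frac{275 + k{\left(Z{\left(-4 \right)} \right)}}{287 - 397} = \frac{275 + \sqrt{-17 + 2 \sqrt{2} \sqrt{-4}}}{287 - 397} = \frac{275 + \sqrt{-17 + 2 \sqrt{2} \cdot 2 i}}{-110} = \left(275 + \sqrt{-17 + 2 \cdot 2 i \sqrt{2}}\right) \left(- \frac{1}{110}\right) = \left(275 + \sqrt{-17 + 4 i \sqrt{2}}\right) \left(- \frac{1}{110}\right) = - \frac{5}{2} - \frac{\sqrt{-17 + 4 i \sqrt{2}}}{110}$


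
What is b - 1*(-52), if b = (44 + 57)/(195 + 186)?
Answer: 19913/381 ≈ 52.265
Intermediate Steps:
b = 101/381 ≈ 0.26509
b - 1*(-52) = 101/381 - 1*(-52) = 101/381 + 52 = 19913/381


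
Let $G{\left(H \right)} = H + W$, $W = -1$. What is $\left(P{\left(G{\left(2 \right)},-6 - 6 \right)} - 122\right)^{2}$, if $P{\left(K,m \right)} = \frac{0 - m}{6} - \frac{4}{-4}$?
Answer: $14161$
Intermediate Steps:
$G{\left(H \right)} = -1 + H$ ($G{\left(H \right)} = H - 1 = -1 + H$)
$P{\left(K,m \right)} = 1 - \frac{m}{6}$ ($P{\left(K,m \right)} = - m \frac{1}{6} - -1 = - \frac{m}{6} + 1 = 1 - \frac{m}{6}$)
$\left(P{\left(G{\left(2 \right)},-6 - 6 \right)} - 122\right)^{2} = \left(\left(1 - \frac{-6 - 6}{6}\right) - 122\right)^{2} = \left(\left(1 - -2\right) - 122\right)^{2} = \left(\left(1 + 2\right) - 122\right)^{2} = \left(3 - 122\right)^{2} = \left(-119\right)^{2} = 14161$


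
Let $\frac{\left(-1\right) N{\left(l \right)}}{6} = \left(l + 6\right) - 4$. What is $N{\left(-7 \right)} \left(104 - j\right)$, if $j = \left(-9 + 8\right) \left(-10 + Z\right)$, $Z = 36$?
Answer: $3900$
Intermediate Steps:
$N{\left(l \right)} = -12 - 6 l$ ($N{\left(l \right)} = - 6 \left(\left(l + 6\right) - 4\right) = - 6 \left(\left(6 + l\right) - 4\right) = - 6 \left(2 + l\right) = -12 - 6 l$)
$j = -26$ ($j = \left(-9 + 8\right) \left(-10 + 36\right) = \left(-1\right) 26 = -26$)
$N{\left(-7 \right)} \left(104 - j\right) = \left(-12 - -42\right) \left(104 - -26\right) = \left(-12 + 42\right) \left(104 + 26\right) = 30 \cdot 130 = 3900$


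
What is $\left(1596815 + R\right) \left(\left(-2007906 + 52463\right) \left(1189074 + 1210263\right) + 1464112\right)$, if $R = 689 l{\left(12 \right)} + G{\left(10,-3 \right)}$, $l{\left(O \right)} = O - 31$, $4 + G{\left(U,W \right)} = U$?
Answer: $-7430489422426697670$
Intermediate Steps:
$G{\left(U,W \right)} = -4 + U$
$l{\left(O \right)} = -31 + O$
$R = -13085$ ($R = 689 \left(-31 + 12\right) + \left(-4 + 10\right) = 689 \left(-19\right) + 6 = -13091 + 6 = -13085$)
$\left(1596815 + R\right) \left(\left(-2007906 + 52463\right) \left(1189074 + 1210263\right) + 1464112\right) = \left(1596815 - 13085\right) \left(\left(-2007906 + 52463\right) \left(1189074 + 1210263\right) + 1464112\right) = 1583730 \left(\left(-1955443\right) 2399337 + 1464112\right) = 1583730 \left(-4691766741291 + 1464112\right) = 1583730 \left(-4691765277179\right) = -7430489422426697670$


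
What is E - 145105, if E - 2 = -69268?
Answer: -214371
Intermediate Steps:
E = -69266 (E = 2 - 69268 = -69266)
E - 145105 = -69266 - 145105 = -214371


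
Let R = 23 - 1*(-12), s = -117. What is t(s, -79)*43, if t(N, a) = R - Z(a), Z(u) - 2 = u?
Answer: 4816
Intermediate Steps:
Z(u) = 2 + u
R = 35 (R = 23 + 12 = 35)
t(N, a) = 33 - a (t(N, a) = 35 - (2 + a) = 35 + (-2 - a) = 33 - a)
t(s, -79)*43 = (33 - 1*(-79))*43 = (33 + 79)*43 = 112*43 = 4816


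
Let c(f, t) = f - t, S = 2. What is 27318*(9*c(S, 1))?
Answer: 245862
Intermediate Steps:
27318*(9*c(S, 1)) = 27318*(9*(2 - 1*1)) = 27318*(9*(2 - 1)) = 27318*(9*1) = 27318*9 = 245862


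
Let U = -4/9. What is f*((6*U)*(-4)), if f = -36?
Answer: -384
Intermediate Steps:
U = -4/9 (U = -4*⅑ = -4/9 ≈ -0.44444)
f*((6*U)*(-4)) = -36*6*(-4/9)*(-4) = -(-96)*(-4) = -36*32/3 = -384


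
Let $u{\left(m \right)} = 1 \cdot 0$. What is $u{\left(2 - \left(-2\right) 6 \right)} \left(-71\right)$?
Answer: $0$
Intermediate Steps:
$u{\left(m \right)} = 0$
$u{\left(2 - \left(-2\right) 6 \right)} \left(-71\right) = 0 \left(-71\right) = 0$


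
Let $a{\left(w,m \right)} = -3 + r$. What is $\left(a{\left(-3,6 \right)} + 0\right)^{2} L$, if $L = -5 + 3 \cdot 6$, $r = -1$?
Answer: $208$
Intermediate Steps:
$a{\left(w,m \right)} = -4$ ($a{\left(w,m \right)} = -3 - 1 = -4$)
$L = 13$ ($L = -5 + 18 = 13$)
$\left(a{\left(-3,6 \right)} + 0\right)^{2} L = \left(-4 + 0\right)^{2} \cdot 13 = \left(-4\right)^{2} \cdot 13 = 16 \cdot 13 = 208$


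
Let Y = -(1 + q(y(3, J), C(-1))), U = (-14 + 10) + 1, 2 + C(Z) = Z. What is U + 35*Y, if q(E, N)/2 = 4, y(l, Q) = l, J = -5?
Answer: -318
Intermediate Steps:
C(Z) = -2 + Z
q(E, N) = 8 (q(E, N) = 2*4 = 8)
U = -3 (U = -4 + 1 = -3)
Y = -9 (Y = -(1 + 8) = -1*9 = -9)
U + 35*Y = -3 + 35*(-9) = -3 - 315 = -318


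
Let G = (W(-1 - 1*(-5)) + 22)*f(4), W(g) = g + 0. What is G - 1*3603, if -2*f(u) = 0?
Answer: -3603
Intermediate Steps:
f(u) = 0 (f(u) = -½*0 = 0)
W(g) = g
G = 0 (G = ((-1 - 1*(-5)) + 22)*0 = ((-1 + 5) + 22)*0 = (4 + 22)*0 = 26*0 = 0)
G - 1*3603 = 0 - 1*3603 = 0 - 3603 = -3603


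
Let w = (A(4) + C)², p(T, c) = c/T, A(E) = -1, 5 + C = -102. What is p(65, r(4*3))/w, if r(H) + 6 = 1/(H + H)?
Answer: -11/1399680 ≈ -7.8589e-6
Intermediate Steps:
C = -107 (C = -5 - 102 = -107)
r(H) = -6 + 1/(2*H) (r(H) = -6 + 1/(H + H) = -6 + 1/(2*H))
w = 11664 (w = (-1 - 107)² = (-108)² = 11664)
p(65, r(4*3))/w = ((-6 + 1/(2*((4*3))))/65)/11664 = ((-6 + (½)/12)*(1/65))*(1/11664) = ((-6 + (½)*(1/12))*(1/65))*(1/11664) = ((-6 + 1/24)*(1/65))*(1/11664) = -143/24*1/65*(1/11664) = -11/120*1/11664 = -11/1399680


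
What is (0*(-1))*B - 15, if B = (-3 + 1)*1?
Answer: -15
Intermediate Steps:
B = -2 (B = -2*1 = -2)
(0*(-1))*B - 15 = (0*(-1))*(-2) - 15 = 0*(-2) - 15 = 0 - 15 = -15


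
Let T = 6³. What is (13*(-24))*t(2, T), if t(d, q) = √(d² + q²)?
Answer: -624*√11665 ≈ -67395.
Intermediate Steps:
T = 216
(13*(-24))*t(2, T) = (13*(-24))*√(2² + 216²) = -312*√(4 + 46656) = -624*√11665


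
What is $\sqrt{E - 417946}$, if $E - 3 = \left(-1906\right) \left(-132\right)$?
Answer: $i \sqrt{166351} \approx 407.86 i$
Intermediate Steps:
$E = 251595$ ($E = 3 - -251592 = 3 + 251592 = 251595$)
$\sqrt{E - 417946} = \sqrt{251595 - 417946} = \sqrt{-166351} = i \sqrt{166351}$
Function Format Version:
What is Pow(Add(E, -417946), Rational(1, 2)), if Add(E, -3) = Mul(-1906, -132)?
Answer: Mul(I, Pow(166351, Rational(1, 2))) ≈ Mul(407.86, I)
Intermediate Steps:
E = 251595 (E = Add(3, Mul(-1906, -132)) = Add(3, 251592) = 251595)
Pow(Add(E, -417946), Rational(1, 2)) = Pow(Add(251595, -417946), Rational(1, 2)) = Pow(-166351, Rational(1, 2)) = Mul(I, Pow(166351, Rational(1, 2)))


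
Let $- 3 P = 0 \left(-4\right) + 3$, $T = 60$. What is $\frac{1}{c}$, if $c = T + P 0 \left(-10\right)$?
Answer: $\frac{1}{60} \approx 0.016667$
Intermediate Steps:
$P = -1$ ($P = - \frac{0 \left(-4\right) + 3}{3} = - \frac{0 + 3}{3} = \left(- \frac{1}{3}\right) 3 = -1$)
$c = 60$ ($c = 60 - 0 \left(-10\right) = 60 - 0 = 60 + 0 = 60$)
$\frac{1}{c} = \frac{1}{60}$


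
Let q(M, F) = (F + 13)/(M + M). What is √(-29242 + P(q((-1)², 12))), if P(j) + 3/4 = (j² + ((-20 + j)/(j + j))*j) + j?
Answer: I*√116311/2 ≈ 170.52*I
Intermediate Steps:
q(M, F) = (13 + F)/(2*M) (q(M, F) = (13 + F)/((2*M)) = (13 + F)*(1/(2*M)) = (13 + F)/(2*M))
P(j) = -43/4 + j² + 3*j/2 (P(j) = -¾ + ((j² + ((-20 + j)/(j + j))*j) + j) = -¾ + ((j² + ((-20 + j)/((2*j)))*j) + j) = -¾ + ((j² + ((-20 + j)*(1/(2*j)))*j) + j) = -¾ + ((j² + ((-20 + j)/(2*j))*j) + j) = -¾ + ((j² + (-10 + j/2)) + j) = -¾ + ((-10 + j² + j/2) + j) = -¾ + (-10 + j² + 3*j/2) = -43/4 + j² + 3*j/2)
√(-29242 + P(q((-1)², 12))) = √(-29242 + (-43/4 + ((13 + 12)/(2*((-1)²)))² + 3*((13 + 12)/(2*((-1)²)))/2)) = √(-29242 + (-43/4 + ((½)*25/1)² + 3*((½)*25/1)/2)) = √(-29242 + (-43/4 + ((½)*1*25)² + 3*((½)*1*25)/2)) = √(-29242 + (-43/4 + (25/2)² + (3/2)*(25/2))) = √(-29242 + (-43/4 + 625/4 + 75/4)) = √(-29242 + 657/4) = √(-116311/4) = I*√116311/2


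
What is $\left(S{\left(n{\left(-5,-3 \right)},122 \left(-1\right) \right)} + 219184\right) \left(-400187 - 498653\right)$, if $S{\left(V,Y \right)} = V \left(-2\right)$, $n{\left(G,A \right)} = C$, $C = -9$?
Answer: $-197027525680$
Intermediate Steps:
$n{\left(G,A \right)} = -9$
$S{\left(V,Y \right)} = - 2 V$
$\left(S{\left(n{\left(-5,-3 \right)},122 \left(-1\right) \right)} + 219184\right) \left(-400187 - 498653\right) = \left(\left(-2\right) \left(-9\right) + 219184\right) \left(-400187 - 498653\right) = \left(18 + 219184\right) \left(-898840\right) = 219202 \left(-898840\right) = -197027525680$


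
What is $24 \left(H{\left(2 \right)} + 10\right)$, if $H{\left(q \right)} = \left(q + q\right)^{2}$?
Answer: $624$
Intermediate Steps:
$H{\left(q \right)} = 4 q^{2}$ ($H{\left(q \right)} = \left(2 q\right)^{2} = 4 q^{2}$)
$24 \left(H{\left(2 \right)} + 10\right) = 24 \left(4 \cdot 2^{2} + 10\right) = 24 \left(4 \cdot 4 + 10\right) = 24 \left(16 + 10\right) = 24 \cdot 26 = 624$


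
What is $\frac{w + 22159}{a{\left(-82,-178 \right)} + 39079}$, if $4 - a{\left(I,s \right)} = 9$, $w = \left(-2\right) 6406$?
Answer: $\frac{9347}{39074} \approx 0.23921$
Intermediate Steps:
$w = -12812$
$a{\left(I,s \right)} = -5$ ($a{\left(I,s \right)} = 4 - 9 = -5$)
$\frac{w + 22159}{a{\left(-82,-178 \right)} + 39079} = \frac{-12812 + 22159}{-5 + 39079} = \frac{9347}{39074}$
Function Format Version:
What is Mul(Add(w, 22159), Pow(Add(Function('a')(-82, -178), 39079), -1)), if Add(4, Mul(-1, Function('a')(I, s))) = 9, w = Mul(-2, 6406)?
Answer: Rational(9347, 39074) ≈ 0.23921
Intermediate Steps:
w = -12812
Function('a')(I, s) = -5 (Function('a')(I, s) = Add(4, Mul(-1, 9)) = Add(4, -9) = -5)
Mul(Add(w, 22159), Pow(Add(Function('a')(-82, -178), 39079), -1)) = Mul(Add(-12812, 22159), Pow(Add(-5, 39079), -1)) = Mul(9347, Pow(39074, -1)) = Mul(9347, Rational(1, 39074)) = Rational(9347, 39074)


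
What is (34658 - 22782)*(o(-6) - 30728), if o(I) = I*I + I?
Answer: -364569448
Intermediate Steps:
o(I) = I + I**2 (o(I) = I**2 + I = I + I**2)
(34658 - 22782)*(o(-6) - 30728) = (34658 - 22782)*(-6*(1 - 6) - 30728) = 11876*(-6*(-5) - 30728) = 11876*(30 - 30728) = 11876*(-30698) = -364569448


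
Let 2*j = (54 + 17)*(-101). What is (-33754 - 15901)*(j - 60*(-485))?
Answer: -2533844995/2 ≈ -1.2669e+9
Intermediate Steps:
j = -7171/2 (j = ((54 + 17)*(-101))/2 = (71*(-101))/2 = (½)*(-7171) = -7171/2 ≈ -3585.5)
(-33754 - 15901)*(j - 60*(-485)) = (-33754 - 15901)*(-7171/2 - 60*(-485)) = -49655*(-7171/2 + 29100) = -49655*51029/2 = -2533844995/2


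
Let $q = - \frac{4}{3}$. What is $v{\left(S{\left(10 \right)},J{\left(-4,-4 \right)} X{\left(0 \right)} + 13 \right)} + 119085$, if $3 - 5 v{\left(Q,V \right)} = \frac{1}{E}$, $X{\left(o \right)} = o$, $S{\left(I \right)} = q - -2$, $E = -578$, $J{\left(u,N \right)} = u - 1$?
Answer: $\frac{68831477}{578} \approx 1.1909 \cdot 10^{5}$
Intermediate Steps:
$J{\left(u,N \right)} = -1 + u$
$q = - \frac{4}{3}$ ($q = \left(-4\right) \frac{1}{3} = - \frac{4}{3} \approx -1.3333$)
$S{\left(I \right)} = \frac{2}{3}$ ($S{\left(I \right)} = - \frac{4}{3} - -2 = - \frac{4}{3} + 2 = \frac{2}{3}$)
$v{\left(Q,V \right)} = \frac{347}{578}$ ($v{\left(Q,V \right)} = \frac{3}{5} - \frac{1}{5 \left(-578\right)} = \frac{3}{5} - - \frac{1}{2890} = \frac{3}{5} + \frac{1}{2890} = \frac{347}{578}$)
$v{\left(S{\left(10 \right)},J{\left(-4,-4 \right)} X{\left(0 \right)} + 13 \right)} + 119085 = \frac{347}{578} + 119085 = \frac{68831477}{578}$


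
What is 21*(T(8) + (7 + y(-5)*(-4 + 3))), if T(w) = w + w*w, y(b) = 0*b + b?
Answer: 1764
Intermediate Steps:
y(b) = b (y(b) = 0 + b = b)
T(w) = w + w²
21*(T(8) + (7 + y(-5)*(-4 + 3))) = 21*(8*(1 + 8) + (7 - 5*(-4 + 3))) = 21*(8*9 + (7 - 5*(-1))) = 21*(72 + (7 + 5)) = 21*(72 + 12) = 21*84 = 1764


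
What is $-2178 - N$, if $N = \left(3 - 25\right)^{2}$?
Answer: $-2662$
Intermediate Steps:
$N = 484$ ($N = \left(-22\right)^{2} = 484$)
$-2178 - N = -2178 - 484 = -2662$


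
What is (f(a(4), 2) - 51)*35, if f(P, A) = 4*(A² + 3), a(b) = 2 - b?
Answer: -805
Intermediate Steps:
f(P, A) = 12 + 4*A² (f(P, A) = 4*(3 + A²) = 12 + 4*A²)
(f(a(4), 2) - 51)*35 = ((12 + 4*2²) - 51)*35 = ((12 + 4*4) - 51)*35 = ((12 + 16) - 51)*35 = (28 - 51)*35 = -23*35 = -805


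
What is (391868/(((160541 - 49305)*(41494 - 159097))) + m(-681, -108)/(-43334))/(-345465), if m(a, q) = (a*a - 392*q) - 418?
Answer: 1653787884357511/48959458524315026370 ≈ 3.3779e-5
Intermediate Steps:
m(a, q) = -418 + a**2 - 392*q (m(a, q) = (a**2 - 392*q) - 418 = -418 + a**2 - 392*q)
(391868/(((160541 - 49305)*(41494 - 159097))) + m(-681, -108)/(-43334))/(-345465) = (391868/(((160541 - 49305)*(41494 - 159097))) + (-418 + (-681)**2 - 392*(-108))/(-43334))/(-345465) = (391868/((111236*(-117603))) + (-418 + 463761 + 42336)*(-1/43334))*(-1/345465) = (391868/(-13081687308) + 505679*(-1/43334))*(-1/345465) = (391868*(-1/13081687308) - 505679/43334)*(-1/345465) = (-97967/3270421827 - 505679/43334)*(-1/345465) = -1653787884357511/141720459451218*(-1/345465) = 1653787884357511/48959458524315026370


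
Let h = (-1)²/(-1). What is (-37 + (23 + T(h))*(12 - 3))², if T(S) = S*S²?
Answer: 25921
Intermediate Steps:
h = -1 (h = 1*(-1) = -1)
T(S) = S³
(-37 + (23 + T(h))*(12 - 3))² = (-37 + (23 + (-1)³)*(12 - 3))² = (-37 + (23 - 1)*9)² = (-37 + 22*9)² = (-37 + 198)² = 161² = 25921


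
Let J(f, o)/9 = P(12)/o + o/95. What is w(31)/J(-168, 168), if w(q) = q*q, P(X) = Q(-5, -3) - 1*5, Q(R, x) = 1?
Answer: 1278130/20883 ≈ 61.204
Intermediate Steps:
P(X) = -4 (P(X) = 1 - 1*5 = 1 - 5 = -4)
w(q) = q**2
J(f, o) = -36/o + 9*o/95 (J(f, o) = 9*(-4/o + o/95) = -36/o + 9*o/95)
w(31)/J(-168, 168) = 31**2/(-36/168 + (9/95)*168) = 961/(-36*1/168 + 1512/95) = 961/(-3/14 + 1512/95) = 961/(20883/1330) = 961*(1330/20883) = 1278130/20883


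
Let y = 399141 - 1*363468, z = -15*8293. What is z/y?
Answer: -41465/11891 ≈ -3.4871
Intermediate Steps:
z = -124395
y = 35673 (y = 399141 - 363468 = 35673)
z/y = -124395/35673 = -124395*1/35673 = -41465/11891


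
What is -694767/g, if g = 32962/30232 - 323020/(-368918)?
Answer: -645735496605716/1827151313 ≈ -3.5341e+5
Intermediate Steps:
g = 5481453939/2788282244 (g = 32962*(1/30232) - 323020*(-1/368918) = 16481/15116 + 161510/184459 = 5481453939/2788282244 ≈ 1.9659)
-694767/g = -694767/5481453939/2788282244 = -694767*2788282244/5481453939 = -645735496605716/1827151313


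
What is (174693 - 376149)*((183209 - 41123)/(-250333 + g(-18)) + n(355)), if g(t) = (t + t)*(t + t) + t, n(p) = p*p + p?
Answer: -6340913987153184/249055 ≈ -2.5460e+10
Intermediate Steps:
n(p) = p + p² (n(p) = p² + p = p + p²)
g(t) = t + 4*t² (g(t) = (2*t)*(2*t) + t = 4*t² + t = t + 4*t²)
(174693 - 376149)*((183209 - 41123)/(-250333 + g(-18)) + n(355)) = (174693 - 376149)*((183209 - 41123)/(-250333 - 18*(1 + 4*(-18))) + 355*(1 + 355)) = -201456*(142086/(-250333 - 18*(1 - 72)) + 355*356) = -201456*(142086/(-250333 - 18*(-71)) + 126380) = -201456*(142086/(-250333 + 1278) + 126380) = -201456*(142086/(-249055) + 126380) = -201456*(142086*(-1/249055) + 126380) = -201456*(-142086/249055 + 126380) = -201456*31475428814/249055 = -6340913987153184/249055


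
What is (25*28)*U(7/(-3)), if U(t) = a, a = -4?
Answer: -2800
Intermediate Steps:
U(t) = -4
(25*28)*U(7/(-3)) = (25*28)*(-4) = 700*(-4) = -2800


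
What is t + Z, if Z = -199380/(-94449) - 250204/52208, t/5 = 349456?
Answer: 717984409307267/410916116 ≈ 1.7473e+6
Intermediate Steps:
t = 1747280 (t = 5*349456 = 1747280)
Z = -1101857213/410916116 (Z = -199380*(-1/94449) - 250204*1/52208 = 66460/31483 - 62551/13052 = -1101857213/410916116 ≈ -2.6815)
t + Z = 1747280 - 1101857213/410916116 = 717984409307267/410916116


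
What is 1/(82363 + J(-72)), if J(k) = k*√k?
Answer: 82363/6784037017 + 432*I*√2/6784037017 ≈ 1.2141e-5 + 9.0056e-8*I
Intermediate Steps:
J(k) = k^(3/2)
1/(82363 + J(-72)) = 1/(82363 + (-72)^(3/2)) = 1/(82363 - 432*I*√2)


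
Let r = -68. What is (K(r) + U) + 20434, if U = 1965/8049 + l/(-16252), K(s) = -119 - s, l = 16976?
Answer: 222186948720/10901029 ≈ 20382.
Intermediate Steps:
U = -8725387/10901029 (U = 1965/8049 + 16976/(-16252) = 1965*(1/8049) + 16976*(-1/16252) = 655/2683 - 4244/4063 = -8725387/10901029 ≈ -0.80042)
(K(r) + U) + 20434 = ((-119 - 1*(-68)) - 8725387/10901029) + 20434 = ((-119 + 68) - 8725387/10901029) + 20434 = (-51 - 8725387/10901029) + 20434 = -564677866/10901029 + 20434 = 222186948720/10901029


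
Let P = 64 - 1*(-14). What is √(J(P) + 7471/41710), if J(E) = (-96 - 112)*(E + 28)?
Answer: 3*I*√4261902815710/41710 ≈ 148.49*I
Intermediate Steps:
P = 78 (P = 64 + 14 = 78)
J(E) = -5824 - 208*E (J(E) = -208*(28 + E) = -5824 - 208*E)
√(J(P) + 7471/41710) = √((-5824 - 208*78) + 7471/41710) = √((-5824 - 16224) + 7471*(1/41710)) = √(-22048 + 7471/41710) = √(-919614609/41710) = 3*I*√4261902815710/41710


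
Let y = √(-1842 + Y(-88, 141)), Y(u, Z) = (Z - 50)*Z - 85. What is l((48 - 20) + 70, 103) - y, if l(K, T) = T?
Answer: 103 - 2*√2726 ≈ -1.4222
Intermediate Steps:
Y(u, Z) = -85 + Z*(-50 + Z) (Y(u, Z) = (-50 + Z)*Z - 85 = Z*(-50 + Z) - 85 = -85 + Z*(-50 + Z))
y = 2*√2726 (y = √(-1842 + (-85 + 141² - 50*141)) = √(-1842 + (-85 + 19881 - 7050)) = √(-1842 + 12746) = √10904 = 2*√2726 ≈ 104.42)
l((48 - 20) + 70, 103) - y = 103 - 2*√2726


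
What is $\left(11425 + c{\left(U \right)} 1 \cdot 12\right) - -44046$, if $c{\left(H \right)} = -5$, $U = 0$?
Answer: $55411$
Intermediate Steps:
$\left(11425 + c{\left(U \right)} 1 \cdot 12\right) - -44046 = \left(11425 + \left(-5\right) 1 \cdot 12\right) - -44046 = \left(11425 - 60\right) + 44046 = 11365 + 44046 = 55411$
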